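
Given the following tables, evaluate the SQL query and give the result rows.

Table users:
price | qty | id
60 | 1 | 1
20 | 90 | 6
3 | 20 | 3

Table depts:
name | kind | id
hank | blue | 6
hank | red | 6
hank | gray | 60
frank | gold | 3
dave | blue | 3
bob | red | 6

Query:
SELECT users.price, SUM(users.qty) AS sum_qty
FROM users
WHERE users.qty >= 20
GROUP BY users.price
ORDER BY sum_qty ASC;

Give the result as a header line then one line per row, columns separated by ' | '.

== RESULT ==
users.price | sum_qty
3 | 20
20 | 90

Derivation:
After WHERE (2 rows):
users.price | users.qty | users.id
20 | 90 | 6
3 | 20 | 3
After GROUP BY (2 rows):
users.price | sum_qty
20 | 90
3 | 20
After ORDER BY (2 rows):
users.price | sum_qty
3 | 20
20 | 90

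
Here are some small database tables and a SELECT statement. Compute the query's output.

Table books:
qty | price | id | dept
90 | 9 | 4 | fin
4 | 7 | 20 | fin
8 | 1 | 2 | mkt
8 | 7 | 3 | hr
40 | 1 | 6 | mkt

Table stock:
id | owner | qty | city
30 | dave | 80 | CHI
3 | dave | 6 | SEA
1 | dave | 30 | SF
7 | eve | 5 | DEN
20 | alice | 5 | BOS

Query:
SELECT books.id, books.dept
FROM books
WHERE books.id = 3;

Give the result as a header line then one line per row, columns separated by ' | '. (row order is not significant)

== RESULT ==
books.id | books.dept
3 | hr

Derivation:
After WHERE (1 rows):
books.qty | books.price | books.id | books.dept
8 | 7 | 3 | hr
After SELECT (1 rows):
books.id | books.dept
3 | hr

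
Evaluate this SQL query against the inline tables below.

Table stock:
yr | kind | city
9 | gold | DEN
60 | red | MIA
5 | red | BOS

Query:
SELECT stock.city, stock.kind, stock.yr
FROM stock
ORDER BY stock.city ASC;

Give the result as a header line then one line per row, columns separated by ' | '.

== RESULT ==
stock.city | stock.kind | stock.yr
BOS | red | 5
DEN | gold | 9
MIA | red | 60

Derivation:
After SELECT (3 rows):
stock.city | stock.kind | stock.yr
DEN | gold | 9
MIA | red | 60
BOS | red | 5
After ORDER BY (3 rows):
stock.city | stock.kind | stock.yr
BOS | red | 5
DEN | gold | 9
MIA | red | 60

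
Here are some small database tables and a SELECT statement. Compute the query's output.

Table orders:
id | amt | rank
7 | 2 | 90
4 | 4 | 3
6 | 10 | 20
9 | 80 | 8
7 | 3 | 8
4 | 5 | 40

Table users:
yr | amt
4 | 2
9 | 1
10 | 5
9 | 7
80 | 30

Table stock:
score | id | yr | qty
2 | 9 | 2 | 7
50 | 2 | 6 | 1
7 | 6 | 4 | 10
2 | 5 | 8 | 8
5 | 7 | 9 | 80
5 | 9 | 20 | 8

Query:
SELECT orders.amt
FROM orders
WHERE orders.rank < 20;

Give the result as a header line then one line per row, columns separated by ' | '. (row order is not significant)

After WHERE (3 rows):
orders.id | orders.amt | orders.rank
4 | 4 | 3
9 | 80 | 8
7 | 3 | 8
After SELECT (3 rows):
orders.amt
4
80
3

== RESULT ==
orders.amt
4
80
3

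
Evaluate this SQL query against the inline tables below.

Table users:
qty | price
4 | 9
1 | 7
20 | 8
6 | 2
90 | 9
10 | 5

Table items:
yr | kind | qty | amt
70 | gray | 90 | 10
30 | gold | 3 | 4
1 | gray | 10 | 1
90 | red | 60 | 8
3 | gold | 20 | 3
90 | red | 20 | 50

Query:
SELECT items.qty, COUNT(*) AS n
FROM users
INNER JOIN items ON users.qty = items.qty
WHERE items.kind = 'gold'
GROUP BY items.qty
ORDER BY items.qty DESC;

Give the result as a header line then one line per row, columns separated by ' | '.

== RESULT ==
items.qty | n
20 | 1

Derivation:
After JOIN items (4 rows):
users.qty | users.price | items.yr | items.kind | items.qty | items.amt
20 | 8 | 3 | gold | 20 | 3
20 | 8 | 90 | red | 20 | 50
90 | 9 | 70 | gray | 90 | 10
10 | 5 | 1 | gray | 10 | 1
After WHERE (1 rows):
users.qty | users.price | items.yr | items.kind | items.qty | items.amt
20 | 8 | 3 | gold | 20 | 3
After GROUP BY (1 rows):
items.qty | n
20 | 1
After ORDER BY (1 rows):
items.qty | n
20 | 1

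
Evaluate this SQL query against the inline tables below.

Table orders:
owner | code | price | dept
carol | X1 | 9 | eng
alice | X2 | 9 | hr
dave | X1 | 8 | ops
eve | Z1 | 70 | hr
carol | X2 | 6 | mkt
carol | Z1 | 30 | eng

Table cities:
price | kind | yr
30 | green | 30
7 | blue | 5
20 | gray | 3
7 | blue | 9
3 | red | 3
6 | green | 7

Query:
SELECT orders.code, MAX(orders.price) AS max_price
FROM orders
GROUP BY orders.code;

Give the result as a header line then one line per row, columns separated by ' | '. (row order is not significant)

== RESULT ==
orders.code | max_price
X1 | 9
X2 | 9
Z1 | 70

Derivation:
After GROUP BY (3 rows):
orders.code | max_price
X1 | 9
X2 | 9
Z1 | 70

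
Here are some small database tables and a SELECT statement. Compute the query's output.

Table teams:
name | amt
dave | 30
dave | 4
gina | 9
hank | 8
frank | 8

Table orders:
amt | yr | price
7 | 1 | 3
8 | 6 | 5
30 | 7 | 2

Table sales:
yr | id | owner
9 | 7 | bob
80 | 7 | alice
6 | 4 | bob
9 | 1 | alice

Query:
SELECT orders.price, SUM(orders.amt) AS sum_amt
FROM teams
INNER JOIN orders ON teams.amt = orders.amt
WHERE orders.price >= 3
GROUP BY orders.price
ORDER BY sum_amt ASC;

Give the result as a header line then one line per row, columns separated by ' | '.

== RESULT ==
orders.price | sum_amt
5 | 16

Derivation:
After JOIN orders (3 rows):
teams.name | teams.amt | orders.amt | orders.yr | orders.price
dave | 30 | 30 | 7 | 2
hank | 8 | 8 | 6 | 5
frank | 8 | 8 | 6 | 5
After WHERE (2 rows):
teams.name | teams.amt | orders.amt | orders.yr | orders.price
hank | 8 | 8 | 6 | 5
frank | 8 | 8 | 6 | 5
After GROUP BY (1 rows):
orders.price | sum_amt
5 | 16
After ORDER BY (1 rows):
orders.price | sum_amt
5 | 16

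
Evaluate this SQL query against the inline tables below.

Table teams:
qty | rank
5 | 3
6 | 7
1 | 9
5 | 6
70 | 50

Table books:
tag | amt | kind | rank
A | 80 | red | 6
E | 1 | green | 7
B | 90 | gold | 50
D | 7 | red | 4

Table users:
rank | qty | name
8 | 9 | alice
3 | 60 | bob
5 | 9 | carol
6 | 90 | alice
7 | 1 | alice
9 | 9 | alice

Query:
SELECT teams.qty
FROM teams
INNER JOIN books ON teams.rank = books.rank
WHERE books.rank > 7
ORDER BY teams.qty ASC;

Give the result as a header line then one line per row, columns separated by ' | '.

== RESULT ==
teams.qty
70

Derivation:
After JOIN books (3 rows):
teams.qty | teams.rank | books.tag | books.amt | books.kind | books.rank
6 | 7 | E | 1 | green | 7
5 | 6 | A | 80 | red | 6
70 | 50 | B | 90 | gold | 50
After WHERE (1 rows):
teams.qty | teams.rank | books.tag | books.amt | books.kind | books.rank
70 | 50 | B | 90 | gold | 50
After SELECT (1 rows):
teams.qty
70
After ORDER BY (1 rows):
teams.qty
70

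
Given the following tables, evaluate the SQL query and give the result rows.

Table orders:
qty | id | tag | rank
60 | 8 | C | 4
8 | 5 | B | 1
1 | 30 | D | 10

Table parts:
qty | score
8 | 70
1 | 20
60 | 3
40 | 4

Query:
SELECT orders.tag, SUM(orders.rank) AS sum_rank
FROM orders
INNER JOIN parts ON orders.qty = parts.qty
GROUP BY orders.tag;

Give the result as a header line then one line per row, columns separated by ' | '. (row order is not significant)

After JOIN parts (3 rows):
orders.qty | orders.id | orders.tag | orders.rank | parts.qty | parts.score
60 | 8 | C | 4 | 60 | 3
8 | 5 | B | 1 | 8 | 70
1 | 30 | D | 10 | 1 | 20
After GROUP BY (3 rows):
orders.tag | sum_rank
C | 4
B | 1
D | 10

== RESULT ==
orders.tag | sum_rank
C | 4
B | 1
D | 10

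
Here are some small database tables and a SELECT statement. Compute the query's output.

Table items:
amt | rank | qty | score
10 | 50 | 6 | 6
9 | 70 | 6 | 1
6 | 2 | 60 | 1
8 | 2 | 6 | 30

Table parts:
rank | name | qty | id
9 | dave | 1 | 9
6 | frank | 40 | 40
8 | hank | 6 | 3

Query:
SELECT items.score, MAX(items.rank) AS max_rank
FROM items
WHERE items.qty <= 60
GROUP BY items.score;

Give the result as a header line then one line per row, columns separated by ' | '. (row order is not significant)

After WHERE (4 rows):
items.amt | items.rank | items.qty | items.score
10 | 50 | 6 | 6
9 | 70 | 6 | 1
6 | 2 | 60 | 1
8 | 2 | 6 | 30
After GROUP BY (3 rows):
items.score | max_rank
6 | 50
1 | 70
30 | 2

== RESULT ==
items.score | max_rank
6 | 50
1 | 70
30 | 2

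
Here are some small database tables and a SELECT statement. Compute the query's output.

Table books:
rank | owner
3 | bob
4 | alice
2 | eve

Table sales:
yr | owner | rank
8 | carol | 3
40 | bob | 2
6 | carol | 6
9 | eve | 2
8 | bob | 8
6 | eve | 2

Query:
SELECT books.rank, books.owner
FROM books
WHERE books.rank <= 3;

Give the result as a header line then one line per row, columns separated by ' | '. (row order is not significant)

After WHERE (2 rows):
books.rank | books.owner
3 | bob
2 | eve
After SELECT (2 rows):
books.rank | books.owner
3 | bob
2 | eve

== RESULT ==
books.rank | books.owner
3 | bob
2 | eve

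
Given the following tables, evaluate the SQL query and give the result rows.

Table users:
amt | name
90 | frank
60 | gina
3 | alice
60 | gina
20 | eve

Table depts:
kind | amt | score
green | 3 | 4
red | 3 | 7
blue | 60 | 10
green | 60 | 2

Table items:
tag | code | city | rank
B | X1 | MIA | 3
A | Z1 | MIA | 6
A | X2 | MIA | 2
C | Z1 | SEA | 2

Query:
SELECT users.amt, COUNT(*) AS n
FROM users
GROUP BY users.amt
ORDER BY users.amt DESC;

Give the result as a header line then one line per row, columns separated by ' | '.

After GROUP BY (4 rows):
users.amt | n
90 | 1
60 | 2
3 | 1
20 | 1
After ORDER BY (4 rows):
users.amt | n
90 | 1
60 | 2
20 | 1
3 | 1

== RESULT ==
users.amt | n
90 | 1
60 | 2
20 | 1
3 | 1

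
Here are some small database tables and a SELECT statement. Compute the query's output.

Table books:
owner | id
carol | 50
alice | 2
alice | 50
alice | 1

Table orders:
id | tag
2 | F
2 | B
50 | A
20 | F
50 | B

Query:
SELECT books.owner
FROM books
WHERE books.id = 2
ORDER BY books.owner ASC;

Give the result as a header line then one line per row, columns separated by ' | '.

After WHERE (1 rows):
books.owner | books.id
alice | 2
After SELECT (1 rows):
books.owner
alice
After ORDER BY (1 rows):
books.owner
alice

== RESULT ==
books.owner
alice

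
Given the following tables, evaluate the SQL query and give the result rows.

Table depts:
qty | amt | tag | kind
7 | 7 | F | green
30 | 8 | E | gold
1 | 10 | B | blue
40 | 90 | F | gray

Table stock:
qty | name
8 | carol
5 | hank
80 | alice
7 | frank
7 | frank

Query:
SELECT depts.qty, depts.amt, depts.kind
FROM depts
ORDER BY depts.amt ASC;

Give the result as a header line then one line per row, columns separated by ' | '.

After SELECT (4 rows):
depts.qty | depts.amt | depts.kind
7 | 7 | green
30 | 8 | gold
1 | 10 | blue
40 | 90 | gray
After ORDER BY (4 rows):
depts.qty | depts.amt | depts.kind
7 | 7 | green
30 | 8 | gold
1 | 10 | blue
40 | 90 | gray

== RESULT ==
depts.qty | depts.amt | depts.kind
7 | 7 | green
30 | 8 | gold
1 | 10 | blue
40 | 90 | gray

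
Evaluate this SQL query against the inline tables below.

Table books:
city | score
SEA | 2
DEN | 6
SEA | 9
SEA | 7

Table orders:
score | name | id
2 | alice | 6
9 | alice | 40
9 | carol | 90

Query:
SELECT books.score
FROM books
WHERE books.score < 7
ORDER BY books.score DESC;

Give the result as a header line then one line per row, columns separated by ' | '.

== RESULT ==
books.score
6
2

Derivation:
After WHERE (2 rows):
books.city | books.score
SEA | 2
DEN | 6
After SELECT (2 rows):
books.score
2
6
After ORDER BY (2 rows):
books.score
6
2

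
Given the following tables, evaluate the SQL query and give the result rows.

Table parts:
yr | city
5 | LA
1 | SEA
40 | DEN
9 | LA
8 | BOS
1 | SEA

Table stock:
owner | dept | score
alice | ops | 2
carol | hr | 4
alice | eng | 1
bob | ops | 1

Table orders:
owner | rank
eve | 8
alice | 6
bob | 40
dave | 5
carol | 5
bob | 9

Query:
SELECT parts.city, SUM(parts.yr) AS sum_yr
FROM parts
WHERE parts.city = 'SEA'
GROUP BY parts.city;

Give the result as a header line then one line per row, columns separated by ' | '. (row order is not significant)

== RESULT ==
parts.city | sum_yr
SEA | 2

Derivation:
After WHERE (2 rows):
parts.yr | parts.city
1 | SEA
1 | SEA
After GROUP BY (1 rows):
parts.city | sum_yr
SEA | 2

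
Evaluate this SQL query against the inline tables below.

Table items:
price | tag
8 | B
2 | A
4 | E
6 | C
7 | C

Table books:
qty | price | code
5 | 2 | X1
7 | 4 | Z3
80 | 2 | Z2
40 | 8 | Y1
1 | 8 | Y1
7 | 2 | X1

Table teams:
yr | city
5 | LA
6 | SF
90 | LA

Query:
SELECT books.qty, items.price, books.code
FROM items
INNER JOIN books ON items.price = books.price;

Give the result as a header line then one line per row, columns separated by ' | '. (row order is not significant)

After JOIN books (6 rows):
items.price | items.tag | books.qty | books.price | books.code
8 | B | 40 | 8 | Y1
8 | B | 1 | 8 | Y1
2 | A | 5 | 2 | X1
2 | A | 80 | 2 | Z2
2 | A | 7 | 2 | X1
4 | E | 7 | 4 | Z3
After SELECT (6 rows):
books.qty | items.price | books.code
40 | 8 | Y1
1 | 8 | Y1
5 | 2 | X1
80 | 2 | Z2
7 | 2 | X1
7 | 4 | Z3

== RESULT ==
books.qty | items.price | books.code
40 | 8 | Y1
1 | 8 | Y1
5 | 2 | X1
80 | 2 | Z2
7 | 2 | X1
7 | 4 | Z3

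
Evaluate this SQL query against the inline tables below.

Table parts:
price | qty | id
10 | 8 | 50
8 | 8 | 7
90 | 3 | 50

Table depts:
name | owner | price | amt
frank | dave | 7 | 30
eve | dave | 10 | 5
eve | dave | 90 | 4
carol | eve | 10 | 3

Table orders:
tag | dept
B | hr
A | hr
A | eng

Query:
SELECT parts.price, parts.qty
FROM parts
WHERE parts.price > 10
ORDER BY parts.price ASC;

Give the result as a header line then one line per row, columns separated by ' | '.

== RESULT ==
parts.price | parts.qty
90 | 3

Derivation:
After WHERE (1 rows):
parts.price | parts.qty | parts.id
90 | 3 | 50
After SELECT (1 rows):
parts.price | parts.qty
90 | 3
After ORDER BY (1 rows):
parts.price | parts.qty
90 | 3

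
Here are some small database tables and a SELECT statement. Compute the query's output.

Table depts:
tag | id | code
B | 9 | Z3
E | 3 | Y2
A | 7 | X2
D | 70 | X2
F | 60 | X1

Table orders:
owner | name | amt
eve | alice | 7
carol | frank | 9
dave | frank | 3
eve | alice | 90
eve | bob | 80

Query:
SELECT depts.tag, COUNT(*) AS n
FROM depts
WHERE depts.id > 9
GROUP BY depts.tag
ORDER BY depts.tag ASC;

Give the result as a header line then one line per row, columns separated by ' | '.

== RESULT ==
depts.tag | n
D | 1
F | 1

Derivation:
After WHERE (2 rows):
depts.tag | depts.id | depts.code
D | 70 | X2
F | 60 | X1
After GROUP BY (2 rows):
depts.tag | n
D | 1
F | 1
After ORDER BY (2 rows):
depts.tag | n
D | 1
F | 1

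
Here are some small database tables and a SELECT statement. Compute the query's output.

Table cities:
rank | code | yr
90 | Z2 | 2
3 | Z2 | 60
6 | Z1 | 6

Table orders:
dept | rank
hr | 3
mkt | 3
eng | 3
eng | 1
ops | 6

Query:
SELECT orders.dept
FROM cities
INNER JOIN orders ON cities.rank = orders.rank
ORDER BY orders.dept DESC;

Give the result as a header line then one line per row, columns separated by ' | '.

After JOIN orders (4 rows):
cities.rank | cities.code | cities.yr | orders.dept | orders.rank
3 | Z2 | 60 | hr | 3
3 | Z2 | 60 | mkt | 3
3 | Z2 | 60 | eng | 3
6 | Z1 | 6 | ops | 6
After SELECT (4 rows):
orders.dept
hr
mkt
eng
ops
After ORDER BY (4 rows):
orders.dept
ops
mkt
hr
eng

== RESULT ==
orders.dept
ops
mkt
hr
eng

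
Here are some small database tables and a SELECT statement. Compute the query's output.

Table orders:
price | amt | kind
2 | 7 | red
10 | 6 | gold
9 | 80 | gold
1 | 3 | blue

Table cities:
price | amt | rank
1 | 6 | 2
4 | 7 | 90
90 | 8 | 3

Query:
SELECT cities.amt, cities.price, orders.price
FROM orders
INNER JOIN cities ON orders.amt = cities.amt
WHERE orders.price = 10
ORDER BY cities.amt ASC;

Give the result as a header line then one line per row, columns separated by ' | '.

After JOIN cities (2 rows):
orders.price | orders.amt | orders.kind | cities.price | cities.amt | cities.rank
2 | 7 | red | 4 | 7 | 90
10 | 6 | gold | 1 | 6 | 2
After WHERE (1 rows):
orders.price | orders.amt | orders.kind | cities.price | cities.amt | cities.rank
10 | 6 | gold | 1 | 6 | 2
After SELECT (1 rows):
cities.amt | cities.price | orders.price
6 | 1 | 10
After ORDER BY (1 rows):
cities.amt | cities.price | orders.price
6 | 1 | 10

== RESULT ==
cities.amt | cities.price | orders.price
6 | 1 | 10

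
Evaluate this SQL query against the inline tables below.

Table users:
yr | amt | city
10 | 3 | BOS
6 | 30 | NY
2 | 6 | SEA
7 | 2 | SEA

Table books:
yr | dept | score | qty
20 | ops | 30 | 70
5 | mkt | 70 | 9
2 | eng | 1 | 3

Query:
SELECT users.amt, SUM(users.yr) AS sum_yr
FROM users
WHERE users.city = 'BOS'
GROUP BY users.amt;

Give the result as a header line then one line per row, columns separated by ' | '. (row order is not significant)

After WHERE (1 rows):
users.yr | users.amt | users.city
10 | 3 | BOS
After GROUP BY (1 rows):
users.amt | sum_yr
3 | 10

== RESULT ==
users.amt | sum_yr
3 | 10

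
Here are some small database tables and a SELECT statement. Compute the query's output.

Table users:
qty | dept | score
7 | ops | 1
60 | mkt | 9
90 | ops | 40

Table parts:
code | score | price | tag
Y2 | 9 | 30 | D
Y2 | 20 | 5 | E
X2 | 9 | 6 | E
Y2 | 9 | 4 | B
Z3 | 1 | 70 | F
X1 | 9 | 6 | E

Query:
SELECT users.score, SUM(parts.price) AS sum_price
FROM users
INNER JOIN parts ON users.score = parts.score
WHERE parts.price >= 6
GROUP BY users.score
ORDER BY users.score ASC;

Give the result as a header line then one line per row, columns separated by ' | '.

== RESULT ==
users.score | sum_price
1 | 70
9 | 42

Derivation:
After JOIN parts (5 rows):
users.qty | users.dept | users.score | parts.code | parts.score | parts.price | parts.tag
7 | ops | 1 | Z3 | 1 | 70 | F
60 | mkt | 9 | Y2 | 9 | 30 | D
60 | mkt | 9 | X2 | 9 | 6 | E
60 | mkt | 9 | Y2 | 9 | 4 | B
60 | mkt | 9 | X1 | 9 | 6 | E
After WHERE (4 rows):
users.qty | users.dept | users.score | parts.code | parts.score | parts.price | parts.tag
7 | ops | 1 | Z3 | 1 | 70 | F
60 | mkt | 9 | Y2 | 9 | 30 | D
60 | mkt | 9 | X2 | 9 | 6 | E
60 | mkt | 9 | X1 | 9 | 6 | E
After GROUP BY (2 rows):
users.score | sum_price
1 | 70
9 | 42
After ORDER BY (2 rows):
users.score | sum_price
1 | 70
9 | 42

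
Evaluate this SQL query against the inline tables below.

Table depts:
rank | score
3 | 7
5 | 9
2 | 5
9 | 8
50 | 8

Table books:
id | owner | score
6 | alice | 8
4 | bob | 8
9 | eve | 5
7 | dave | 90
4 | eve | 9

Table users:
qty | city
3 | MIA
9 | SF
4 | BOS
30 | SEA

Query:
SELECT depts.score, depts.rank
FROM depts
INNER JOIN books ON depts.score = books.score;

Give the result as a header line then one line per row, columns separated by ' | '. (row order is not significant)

== RESULT ==
depts.score | depts.rank
9 | 5
5 | 2
8 | 9
8 | 9
8 | 50
8 | 50

Derivation:
After JOIN books (6 rows):
depts.rank | depts.score | books.id | books.owner | books.score
5 | 9 | 4 | eve | 9
2 | 5 | 9 | eve | 5
9 | 8 | 6 | alice | 8
9 | 8 | 4 | bob | 8
50 | 8 | 6 | alice | 8
50 | 8 | 4 | bob | 8
After SELECT (6 rows):
depts.score | depts.rank
9 | 5
5 | 2
8 | 9
8 | 9
8 | 50
8 | 50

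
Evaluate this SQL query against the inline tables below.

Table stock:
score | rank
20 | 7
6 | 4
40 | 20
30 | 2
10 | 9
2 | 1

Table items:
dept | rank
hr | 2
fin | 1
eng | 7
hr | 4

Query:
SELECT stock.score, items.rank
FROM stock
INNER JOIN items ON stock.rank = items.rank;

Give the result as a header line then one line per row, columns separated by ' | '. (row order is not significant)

After JOIN items (4 rows):
stock.score | stock.rank | items.dept | items.rank
20 | 7 | eng | 7
6 | 4 | hr | 4
30 | 2 | hr | 2
2 | 1 | fin | 1
After SELECT (4 rows):
stock.score | items.rank
20 | 7
6 | 4
30 | 2
2 | 1

== RESULT ==
stock.score | items.rank
20 | 7
6 | 4
30 | 2
2 | 1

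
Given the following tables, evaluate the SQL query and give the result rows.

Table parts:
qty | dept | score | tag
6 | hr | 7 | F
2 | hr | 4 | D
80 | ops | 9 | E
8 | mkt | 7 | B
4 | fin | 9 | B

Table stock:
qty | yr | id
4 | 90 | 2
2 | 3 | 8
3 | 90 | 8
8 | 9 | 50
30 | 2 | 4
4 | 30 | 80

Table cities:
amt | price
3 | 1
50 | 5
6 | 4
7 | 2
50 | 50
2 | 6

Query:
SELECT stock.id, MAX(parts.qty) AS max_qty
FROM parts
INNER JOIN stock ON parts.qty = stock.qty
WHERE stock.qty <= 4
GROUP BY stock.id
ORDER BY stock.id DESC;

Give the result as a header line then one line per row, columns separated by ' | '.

== RESULT ==
stock.id | max_qty
80 | 4
8 | 2
2 | 4

Derivation:
After JOIN stock (4 rows):
parts.qty | parts.dept | parts.score | parts.tag | stock.qty | stock.yr | stock.id
2 | hr | 4 | D | 2 | 3 | 8
8 | mkt | 7 | B | 8 | 9 | 50
4 | fin | 9 | B | 4 | 90 | 2
4 | fin | 9 | B | 4 | 30 | 80
After WHERE (3 rows):
parts.qty | parts.dept | parts.score | parts.tag | stock.qty | stock.yr | stock.id
2 | hr | 4 | D | 2 | 3 | 8
4 | fin | 9 | B | 4 | 90 | 2
4 | fin | 9 | B | 4 | 30 | 80
After GROUP BY (3 rows):
stock.id | max_qty
8 | 2
2 | 4
80 | 4
After ORDER BY (3 rows):
stock.id | max_qty
80 | 4
8 | 2
2 | 4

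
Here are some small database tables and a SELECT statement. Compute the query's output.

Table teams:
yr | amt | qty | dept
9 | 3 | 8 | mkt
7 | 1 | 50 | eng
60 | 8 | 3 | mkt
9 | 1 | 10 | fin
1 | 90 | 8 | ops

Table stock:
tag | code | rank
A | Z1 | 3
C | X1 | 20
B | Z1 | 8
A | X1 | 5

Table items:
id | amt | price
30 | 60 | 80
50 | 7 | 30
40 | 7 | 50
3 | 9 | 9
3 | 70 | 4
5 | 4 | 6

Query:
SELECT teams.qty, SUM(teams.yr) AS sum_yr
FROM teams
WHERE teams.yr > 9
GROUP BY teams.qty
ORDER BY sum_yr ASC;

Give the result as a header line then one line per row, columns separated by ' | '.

After WHERE (1 rows):
teams.yr | teams.amt | teams.qty | teams.dept
60 | 8 | 3 | mkt
After GROUP BY (1 rows):
teams.qty | sum_yr
3 | 60
After ORDER BY (1 rows):
teams.qty | sum_yr
3 | 60

== RESULT ==
teams.qty | sum_yr
3 | 60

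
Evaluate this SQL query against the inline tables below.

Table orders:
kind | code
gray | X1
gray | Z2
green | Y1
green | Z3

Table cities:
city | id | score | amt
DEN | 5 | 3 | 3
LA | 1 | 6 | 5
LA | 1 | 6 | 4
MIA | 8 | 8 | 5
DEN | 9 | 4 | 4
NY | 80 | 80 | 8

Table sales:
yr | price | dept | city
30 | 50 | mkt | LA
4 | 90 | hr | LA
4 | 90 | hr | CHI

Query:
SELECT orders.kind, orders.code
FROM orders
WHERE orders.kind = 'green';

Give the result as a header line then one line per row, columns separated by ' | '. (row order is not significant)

After WHERE (2 rows):
orders.kind | orders.code
green | Y1
green | Z3
After SELECT (2 rows):
orders.kind | orders.code
green | Y1
green | Z3

== RESULT ==
orders.kind | orders.code
green | Y1
green | Z3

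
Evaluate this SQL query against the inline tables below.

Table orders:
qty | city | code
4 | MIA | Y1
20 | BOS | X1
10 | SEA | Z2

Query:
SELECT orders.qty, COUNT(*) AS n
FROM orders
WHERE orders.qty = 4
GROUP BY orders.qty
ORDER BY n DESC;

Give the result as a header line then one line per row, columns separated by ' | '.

After WHERE (1 rows):
orders.qty | orders.city | orders.code
4 | MIA | Y1
After GROUP BY (1 rows):
orders.qty | n
4 | 1
After ORDER BY (1 rows):
orders.qty | n
4 | 1

== RESULT ==
orders.qty | n
4 | 1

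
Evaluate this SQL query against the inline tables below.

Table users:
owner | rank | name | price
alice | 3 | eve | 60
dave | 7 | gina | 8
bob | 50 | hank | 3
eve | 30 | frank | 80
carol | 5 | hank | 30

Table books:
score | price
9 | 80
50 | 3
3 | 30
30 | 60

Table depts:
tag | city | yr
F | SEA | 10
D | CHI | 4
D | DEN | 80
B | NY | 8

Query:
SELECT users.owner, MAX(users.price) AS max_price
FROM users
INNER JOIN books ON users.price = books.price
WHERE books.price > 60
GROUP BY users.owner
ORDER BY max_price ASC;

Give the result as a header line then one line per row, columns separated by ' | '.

After JOIN books (4 rows):
users.owner | users.rank | users.name | users.price | books.score | books.price
alice | 3 | eve | 60 | 30 | 60
bob | 50 | hank | 3 | 50 | 3
eve | 30 | frank | 80 | 9 | 80
carol | 5 | hank | 30 | 3 | 30
After WHERE (1 rows):
users.owner | users.rank | users.name | users.price | books.score | books.price
eve | 30 | frank | 80 | 9 | 80
After GROUP BY (1 rows):
users.owner | max_price
eve | 80
After ORDER BY (1 rows):
users.owner | max_price
eve | 80

== RESULT ==
users.owner | max_price
eve | 80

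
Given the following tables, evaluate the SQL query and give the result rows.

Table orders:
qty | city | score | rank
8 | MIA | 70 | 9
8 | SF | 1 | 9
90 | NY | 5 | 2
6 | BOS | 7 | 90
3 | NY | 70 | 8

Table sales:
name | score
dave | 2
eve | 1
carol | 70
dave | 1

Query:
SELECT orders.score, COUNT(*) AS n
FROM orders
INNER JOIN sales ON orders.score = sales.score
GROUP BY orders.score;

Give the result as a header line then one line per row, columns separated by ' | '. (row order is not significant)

== RESULT ==
orders.score | n
70 | 2
1 | 2

Derivation:
After JOIN sales (4 rows):
orders.qty | orders.city | orders.score | orders.rank | sales.name | sales.score
8 | MIA | 70 | 9 | carol | 70
8 | SF | 1 | 9 | eve | 1
8 | SF | 1 | 9 | dave | 1
3 | NY | 70 | 8 | carol | 70
After GROUP BY (2 rows):
orders.score | n
70 | 2
1 | 2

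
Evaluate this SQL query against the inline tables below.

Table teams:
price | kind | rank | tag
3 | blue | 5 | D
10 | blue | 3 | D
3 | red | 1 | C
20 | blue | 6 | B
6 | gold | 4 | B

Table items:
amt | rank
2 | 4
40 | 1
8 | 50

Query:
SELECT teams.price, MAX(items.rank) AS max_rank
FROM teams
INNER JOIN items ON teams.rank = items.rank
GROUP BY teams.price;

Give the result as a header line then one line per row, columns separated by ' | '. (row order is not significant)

== RESULT ==
teams.price | max_rank
3 | 1
6 | 4

Derivation:
After JOIN items (2 rows):
teams.price | teams.kind | teams.rank | teams.tag | items.amt | items.rank
3 | red | 1 | C | 40 | 1
6 | gold | 4 | B | 2 | 4
After GROUP BY (2 rows):
teams.price | max_rank
3 | 1
6 | 4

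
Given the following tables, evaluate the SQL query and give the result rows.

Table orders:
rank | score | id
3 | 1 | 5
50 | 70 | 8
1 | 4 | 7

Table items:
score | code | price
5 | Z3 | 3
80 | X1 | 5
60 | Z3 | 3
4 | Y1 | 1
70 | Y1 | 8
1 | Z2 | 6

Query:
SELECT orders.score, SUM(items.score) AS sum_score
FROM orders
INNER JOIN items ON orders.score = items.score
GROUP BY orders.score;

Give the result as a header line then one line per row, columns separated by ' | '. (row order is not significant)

After JOIN items (3 rows):
orders.rank | orders.score | orders.id | items.score | items.code | items.price
3 | 1 | 5 | 1 | Z2 | 6
50 | 70 | 8 | 70 | Y1 | 8
1 | 4 | 7 | 4 | Y1 | 1
After GROUP BY (3 rows):
orders.score | sum_score
1 | 1
70 | 70
4 | 4

== RESULT ==
orders.score | sum_score
1 | 1
70 | 70
4 | 4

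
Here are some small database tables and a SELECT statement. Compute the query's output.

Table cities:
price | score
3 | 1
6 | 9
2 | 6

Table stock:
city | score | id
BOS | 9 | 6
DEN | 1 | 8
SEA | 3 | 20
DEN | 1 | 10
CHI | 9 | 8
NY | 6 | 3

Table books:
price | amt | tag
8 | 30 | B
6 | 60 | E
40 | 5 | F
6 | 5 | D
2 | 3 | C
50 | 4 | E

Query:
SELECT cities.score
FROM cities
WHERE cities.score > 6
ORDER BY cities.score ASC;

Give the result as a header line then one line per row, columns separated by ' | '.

== RESULT ==
cities.score
9

Derivation:
After WHERE (1 rows):
cities.price | cities.score
6 | 9
After SELECT (1 rows):
cities.score
9
After ORDER BY (1 rows):
cities.score
9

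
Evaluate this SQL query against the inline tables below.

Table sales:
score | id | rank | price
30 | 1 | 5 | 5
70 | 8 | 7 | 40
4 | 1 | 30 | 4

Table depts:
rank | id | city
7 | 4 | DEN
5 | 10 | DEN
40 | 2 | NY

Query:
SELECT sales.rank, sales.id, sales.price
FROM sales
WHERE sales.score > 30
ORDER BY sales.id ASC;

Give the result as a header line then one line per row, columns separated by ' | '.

After WHERE (1 rows):
sales.score | sales.id | sales.rank | sales.price
70 | 8 | 7 | 40
After SELECT (1 rows):
sales.rank | sales.id | sales.price
7 | 8 | 40
After ORDER BY (1 rows):
sales.rank | sales.id | sales.price
7 | 8 | 40

== RESULT ==
sales.rank | sales.id | sales.price
7 | 8 | 40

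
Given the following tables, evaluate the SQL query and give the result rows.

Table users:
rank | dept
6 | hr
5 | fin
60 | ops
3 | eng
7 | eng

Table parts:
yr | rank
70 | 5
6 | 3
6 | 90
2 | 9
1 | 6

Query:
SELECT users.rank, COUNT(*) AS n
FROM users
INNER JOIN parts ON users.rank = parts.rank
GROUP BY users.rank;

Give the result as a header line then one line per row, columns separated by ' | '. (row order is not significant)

After JOIN parts (3 rows):
users.rank | users.dept | parts.yr | parts.rank
6 | hr | 1 | 6
5 | fin | 70 | 5
3 | eng | 6 | 3
After GROUP BY (3 rows):
users.rank | n
6 | 1
5 | 1
3 | 1

== RESULT ==
users.rank | n
6 | 1
5 | 1
3 | 1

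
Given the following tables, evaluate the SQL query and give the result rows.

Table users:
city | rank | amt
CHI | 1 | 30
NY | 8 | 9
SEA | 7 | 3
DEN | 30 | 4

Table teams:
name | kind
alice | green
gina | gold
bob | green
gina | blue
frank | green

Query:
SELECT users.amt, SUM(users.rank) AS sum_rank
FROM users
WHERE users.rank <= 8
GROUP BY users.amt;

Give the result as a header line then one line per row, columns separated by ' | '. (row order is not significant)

After WHERE (3 rows):
users.city | users.rank | users.amt
CHI | 1 | 30
NY | 8 | 9
SEA | 7 | 3
After GROUP BY (3 rows):
users.amt | sum_rank
30 | 1
9 | 8
3 | 7

== RESULT ==
users.amt | sum_rank
30 | 1
9 | 8
3 | 7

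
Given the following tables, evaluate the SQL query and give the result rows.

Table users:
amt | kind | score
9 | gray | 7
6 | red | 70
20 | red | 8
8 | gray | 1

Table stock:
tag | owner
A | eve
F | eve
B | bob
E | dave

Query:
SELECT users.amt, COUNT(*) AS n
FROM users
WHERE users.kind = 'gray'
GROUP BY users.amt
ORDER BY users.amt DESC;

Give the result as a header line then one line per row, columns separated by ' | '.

== RESULT ==
users.amt | n
9 | 1
8 | 1

Derivation:
After WHERE (2 rows):
users.amt | users.kind | users.score
9 | gray | 7
8 | gray | 1
After GROUP BY (2 rows):
users.amt | n
9 | 1
8 | 1
After ORDER BY (2 rows):
users.amt | n
9 | 1
8 | 1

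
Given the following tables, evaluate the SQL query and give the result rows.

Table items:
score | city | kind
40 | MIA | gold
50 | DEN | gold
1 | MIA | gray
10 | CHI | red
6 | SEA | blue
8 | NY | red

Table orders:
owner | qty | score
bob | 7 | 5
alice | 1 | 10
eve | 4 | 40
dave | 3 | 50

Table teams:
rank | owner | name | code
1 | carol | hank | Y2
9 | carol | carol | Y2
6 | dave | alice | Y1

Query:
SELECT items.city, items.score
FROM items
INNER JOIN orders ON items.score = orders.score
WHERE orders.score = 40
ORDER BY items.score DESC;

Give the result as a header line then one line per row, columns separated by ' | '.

After JOIN orders (3 rows):
items.score | items.city | items.kind | orders.owner | orders.qty | orders.score
40 | MIA | gold | eve | 4 | 40
50 | DEN | gold | dave | 3 | 50
10 | CHI | red | alice | 1 | 10
After WHERE (1 rows):
items.score | items.city | items.kind | orders.owner | orders.qty | orders.score
40 | MIA | gold | eve | 4 | 40
After SELECT (1 rows):
items.city | items.score
MIA | 40
After ORDER BY (1 rows):
items.city | items.score
MIA | 40

== RESULT ==
items.city | items.score
MIA | 40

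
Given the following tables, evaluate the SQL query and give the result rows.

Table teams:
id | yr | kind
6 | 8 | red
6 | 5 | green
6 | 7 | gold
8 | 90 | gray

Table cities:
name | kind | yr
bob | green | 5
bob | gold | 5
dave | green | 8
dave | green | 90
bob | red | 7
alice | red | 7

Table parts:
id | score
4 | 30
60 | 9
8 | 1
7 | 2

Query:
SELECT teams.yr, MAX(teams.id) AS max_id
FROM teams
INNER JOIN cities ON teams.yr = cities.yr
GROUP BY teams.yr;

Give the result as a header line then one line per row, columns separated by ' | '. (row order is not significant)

After JOIN cities (6 rows):
teams.id | teams.yr | teams.kind | cities.name | cities.kind | cities.yr
6 | 8 | red | dave | green | 8
6 | 5 | green | bob | green | 5
6 | 5 | green | bob | gold | 5
6 | 7 | gold | bob | red | 7
6 | 7 | gold | alice | red | 7
8 | 90 | gray | dave | green | 90
After GROUP BY (4 rows):
teams.yr | max_id
8 | 6
5 | 6
7 | 6
90 | 8

== RESULT ==
teams.yr | max_id
8 | 6
5 | 6
7 | 6
90 | 8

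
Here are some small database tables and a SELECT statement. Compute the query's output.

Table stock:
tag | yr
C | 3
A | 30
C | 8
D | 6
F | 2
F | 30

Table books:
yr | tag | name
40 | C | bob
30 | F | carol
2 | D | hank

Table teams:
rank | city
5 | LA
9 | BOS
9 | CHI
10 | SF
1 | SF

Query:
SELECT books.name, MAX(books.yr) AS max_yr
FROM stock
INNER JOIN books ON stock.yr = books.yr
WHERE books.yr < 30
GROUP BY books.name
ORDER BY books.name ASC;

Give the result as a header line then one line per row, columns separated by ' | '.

After JOIN books (3 rows):
stock.tag | stock.yr | books.yr | books.tag | books.name
A | 30 | 30 | F | carol
F | 2 | 2 | D | hank
F | 30 | 30 | F | carol
After WHERE (1 rows):
stock.tag | stock.yr | books.yr | books.tag | books.name
F | 2 | 2 | D | hank
After GROUP BY (1 rows):
books.name | max_yr
hank | 2
After ORDER BY (1 rows):
books.name | max_yr
hank | 2

== RESULT ==
books.name | max_yr
hank | 2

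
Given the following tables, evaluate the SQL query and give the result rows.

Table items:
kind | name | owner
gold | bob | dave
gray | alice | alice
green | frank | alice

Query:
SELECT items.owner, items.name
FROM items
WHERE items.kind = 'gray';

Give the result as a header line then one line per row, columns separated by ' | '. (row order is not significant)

== RESULT ==
items.owner | items.name
alice | alice

Derivation:
After WHERE (1 rows):
items.kind | items.name | items.owner
gray | alice | alice
After SELECT (1 rows):
items.owner | items.name
alice | alice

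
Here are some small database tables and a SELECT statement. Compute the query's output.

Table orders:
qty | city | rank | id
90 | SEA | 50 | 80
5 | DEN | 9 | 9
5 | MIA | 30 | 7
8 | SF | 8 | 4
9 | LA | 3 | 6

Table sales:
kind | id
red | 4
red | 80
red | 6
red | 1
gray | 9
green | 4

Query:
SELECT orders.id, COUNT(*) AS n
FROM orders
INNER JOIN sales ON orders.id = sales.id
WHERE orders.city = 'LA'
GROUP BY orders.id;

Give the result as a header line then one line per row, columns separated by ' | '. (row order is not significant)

After JOIN sales (5 rows):
orders.qty | orders.city | orders.rank | orders.id | sales.kind | sales.id
90 | SEA | 50 | 80 | red | 80
5 | DEN | 9 | 9 | gray | 9
8 | SF | 8 | 4 | red | 4
8 | SF | 8 | 4 | green | 4
9 | LA | 3 | 6 | red | 6
After WHERE (1 rows):
orders.qty | orders.city | orders.rank | orders.id | sales.kind | sales.id
9 | LA | 3 | 6 | red | 6
After GROUP BY (1 rows):
orders.id | n
6 | 1

== RESULT ==
orders.id | n
6 | 1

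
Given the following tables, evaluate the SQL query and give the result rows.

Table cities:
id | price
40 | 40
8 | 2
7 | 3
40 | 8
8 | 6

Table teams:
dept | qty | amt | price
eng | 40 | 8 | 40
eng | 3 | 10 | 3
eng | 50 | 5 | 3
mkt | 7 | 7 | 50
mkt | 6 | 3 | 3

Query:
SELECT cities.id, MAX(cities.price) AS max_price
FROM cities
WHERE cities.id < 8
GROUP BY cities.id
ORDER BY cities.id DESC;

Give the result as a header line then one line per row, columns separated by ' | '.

== RESULT ==
cities.id | max_price
7 | 3

Derivation:
After WHERE (1 rows):
cities.id | cities.price
7 | 3
After GROUP BY (1 rows):
cities.id | max_price
7 | 3
After ORDER BY (1 rows):
cities.id | max_price
7 | 3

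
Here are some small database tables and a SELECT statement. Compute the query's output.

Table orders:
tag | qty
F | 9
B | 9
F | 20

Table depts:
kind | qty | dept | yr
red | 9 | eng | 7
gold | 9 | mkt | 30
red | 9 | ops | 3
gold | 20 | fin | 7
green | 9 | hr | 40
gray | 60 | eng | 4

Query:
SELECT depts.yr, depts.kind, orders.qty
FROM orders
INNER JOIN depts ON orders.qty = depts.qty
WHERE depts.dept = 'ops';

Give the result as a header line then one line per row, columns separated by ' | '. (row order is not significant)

== RESULT ==
depts.yr | depts.kind | orders.qty
3 | red | 9
3 | red | 9

Derivation:
After JOIN depts (9 rows):
orders.tag | orders.qty | depts.kind | depts.qty | depts.dept | depts.yr
F | 9 | red | 9 | eng | 7
F | 9 | gold | 9 | mkt | 30
F | 9 | red | 9 | ops | 3
F | 9 | green | 9 | hr | 40
B | 9 | red | 9 | eng | 7
B | 9 | gold | 9 | mkt | 30
B | 9 | red | 9 | ops | 3
B | 9 | green | 9 | hr | 40
F | 20 | gold | 20 | fin | 7
After WHERE (2 rows):
orders.tag | orders.qty | depts.kind | depts.qty | depts.dept | depts.yr
F | 9 | red | 9 | ops | 3
B | 9 | red | 9 | ops | 3
After SELECT (2 rows):
depts.yr | depts.kind | orders.qty
3 | red | 9
3 | red | 9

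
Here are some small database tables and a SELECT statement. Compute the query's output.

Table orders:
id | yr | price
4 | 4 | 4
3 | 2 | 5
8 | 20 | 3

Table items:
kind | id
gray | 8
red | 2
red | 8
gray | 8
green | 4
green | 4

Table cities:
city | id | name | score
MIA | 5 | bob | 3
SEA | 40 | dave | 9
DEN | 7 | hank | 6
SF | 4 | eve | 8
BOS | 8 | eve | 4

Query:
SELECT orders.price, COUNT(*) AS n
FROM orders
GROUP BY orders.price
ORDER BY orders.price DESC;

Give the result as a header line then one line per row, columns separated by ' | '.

After GROUP BY (3 rows):
orders.price | n
4 | 1
5 | 1
3 | 1
After ORDER BY (3 rows):
orders.price | n
5 | 1
4 | 1
3 | 1

== RESULT ==
orders.price | n
5 | 1
4 | 1
3 | 1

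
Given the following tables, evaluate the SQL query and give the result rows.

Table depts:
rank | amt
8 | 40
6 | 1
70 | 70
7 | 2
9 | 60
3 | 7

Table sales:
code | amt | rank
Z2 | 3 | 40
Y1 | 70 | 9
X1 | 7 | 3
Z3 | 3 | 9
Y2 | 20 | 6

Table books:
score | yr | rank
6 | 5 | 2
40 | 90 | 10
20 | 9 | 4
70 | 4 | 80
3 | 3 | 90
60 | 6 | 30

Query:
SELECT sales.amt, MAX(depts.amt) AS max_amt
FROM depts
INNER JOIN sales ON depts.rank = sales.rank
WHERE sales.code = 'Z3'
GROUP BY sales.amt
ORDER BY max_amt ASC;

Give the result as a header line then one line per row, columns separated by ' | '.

== RESULT ==
sales.amt | max_amt
3 | 60

Derivation:
After JOIN sales (4 rows):
depts.rank | depts.amt | sales.code | sales.amt | sales.rank
6 | 1 | Y2 | 20 | 6
9 | 60 | Y1 | 70 | 9
9 | 60 | Z3 | 3 | 9
3 | 7 | X1 | 7 | 3
After WHERE (1 rows):
depts.rank | depts.amt | sales.code | sales.amt | sales.rank
9 | 60 | Z3 | 3 | 9
After GROUP BY (1 rows):
sales.amt | max_amt
3 | 60
After ORDER BY (1 rows):
sales.amt | max_amt
3 | 60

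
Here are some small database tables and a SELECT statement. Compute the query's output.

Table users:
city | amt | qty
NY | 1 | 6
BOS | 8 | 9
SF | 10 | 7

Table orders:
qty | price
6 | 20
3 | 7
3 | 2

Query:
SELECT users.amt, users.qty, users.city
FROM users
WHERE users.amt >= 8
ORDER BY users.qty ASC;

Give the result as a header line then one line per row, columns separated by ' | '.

After WHERE (2 rows):
users.city | users.amt | users.qty
BOS | 8 | 9
SF | 10 | 7
After SELECT (2 rows):
users.amt | users.qty | users.city
8 | 9 | BOS
10 | 7 | SF
After ORDER BY (2 rows):
users.amt | users.qty | users.city
10 | 7 | SF
8 | 9 | BOS

== RESULT ==
users.amt | users.qty | users.city
10 | 7 | SF
8 | 9 | BOS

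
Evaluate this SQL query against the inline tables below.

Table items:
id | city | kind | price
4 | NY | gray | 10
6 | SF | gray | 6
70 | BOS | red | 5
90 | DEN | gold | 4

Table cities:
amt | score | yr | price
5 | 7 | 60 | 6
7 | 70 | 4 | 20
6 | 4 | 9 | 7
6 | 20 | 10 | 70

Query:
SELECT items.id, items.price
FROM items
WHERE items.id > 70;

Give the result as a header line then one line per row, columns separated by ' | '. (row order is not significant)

After WHERE (1 rows):
items.id | items.city | items.kind | items.price
90 | DEN | gold | 4
After SELECT (1 rows):
items.id | items.price
90 | 4

== RESULT ==
items.id | items.price
90 | 4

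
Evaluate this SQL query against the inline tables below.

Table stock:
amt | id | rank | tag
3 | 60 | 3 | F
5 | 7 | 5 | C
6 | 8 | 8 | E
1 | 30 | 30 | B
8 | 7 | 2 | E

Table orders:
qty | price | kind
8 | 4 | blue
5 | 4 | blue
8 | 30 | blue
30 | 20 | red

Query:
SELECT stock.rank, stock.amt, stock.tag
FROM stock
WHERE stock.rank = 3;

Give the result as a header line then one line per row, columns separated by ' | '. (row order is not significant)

== RESULT ==
stock.rank | stock.amt | stock.tag
3 | 3 | F

Derivation:
After WHERE (1 rows):
stock.amt | stock.id | stock.rank | stock.tag
3 | 60 | 3 | F
After SELECT (1 rows):
stock.rank | stock.amt | stock.tag
3 | 3 | F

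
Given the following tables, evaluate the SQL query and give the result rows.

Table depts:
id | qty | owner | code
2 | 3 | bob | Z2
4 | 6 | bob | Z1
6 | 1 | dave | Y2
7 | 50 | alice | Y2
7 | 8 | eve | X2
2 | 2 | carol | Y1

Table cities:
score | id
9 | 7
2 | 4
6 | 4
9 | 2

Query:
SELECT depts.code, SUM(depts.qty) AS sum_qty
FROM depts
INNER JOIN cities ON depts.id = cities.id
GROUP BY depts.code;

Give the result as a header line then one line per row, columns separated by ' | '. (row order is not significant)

== RESULT ==
depts.code | sum_qty
Z2 | 3
Z1 | 12
Y2 | 50
X2 | 8
Y1 | 2

Derivation:
After JOIN cities (6 rows):
depts.id | depts.qty | depts.owner | depts.code | cities.score | cities.id
2 | 3 | bob | Z2 | 9 | 2
4 | 6 | bob | Z1 | 2 | 4
4 | 6 | bob | Z1 | 6 | 4
7 | 50 | alice | Y2 | 9 | 7
7 | 8 | eve | X2 | 9 | 7
2 | 2 | carol | Y1 | 9 | 2
After GROUP BY (5 rows):
depts.code | sum_qty
Z2 | 3
Z1 | 12
Y2 | 50
X2 | 8
Y1 | 2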